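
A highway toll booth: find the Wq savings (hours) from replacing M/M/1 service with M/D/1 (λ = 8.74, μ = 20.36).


ρ = 8.74/20.36 = 0.4293
Wq(M/M/1) = ρ/(μ−λ) = 0.4293/11.62 = 0.03694 hr
Wq(M/D/1) = ρ/(2(μ−λ)) = 0.01847 hr
Savings = 0.03694 − 0.01847 = 0.01847 hr

Final: 0.01847 hr


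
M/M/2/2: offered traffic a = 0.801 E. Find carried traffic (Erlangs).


B(2,0.801) = 0.151193 (Erlang-B)
Carried load = a(1 − B) = 0.801·(1 − 0.151193) = 0.801·0.848807 = 0.6799 E

Final: 0.6799 Erlangs


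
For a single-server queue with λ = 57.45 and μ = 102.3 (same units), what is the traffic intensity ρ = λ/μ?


ρ = λ/μ = 57.45/102.3 = 0.5616

Final: 0.5616


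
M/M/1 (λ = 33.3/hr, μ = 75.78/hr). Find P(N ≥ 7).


ρ = 33.3/75.78 = 0.4394
P(N ≥ n) = ρ^n = 0.4394^7 = 0.003164

Final: 0.003164


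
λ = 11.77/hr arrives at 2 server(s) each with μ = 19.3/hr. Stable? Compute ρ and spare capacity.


Total capacity cμ = 2·19.3 = 38.60/hr
ρ = λ/(cμ) = 11.77/38.60 = 0.3049
Stable ⇔ ρ < 1: YES
Spare capacity = cμ − λ = 38.60 − 11.77 = 26.83/hr

Final: ρ = 0.3049; stable; margin = 26.83/hr


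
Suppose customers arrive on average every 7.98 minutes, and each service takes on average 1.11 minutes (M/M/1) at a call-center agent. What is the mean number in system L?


λ = 60/7.98 = 7.5188 /hr
μ = 60/1.11 = 54.0541 /hr
ρ = λ/μ = 7.5188/54.0541 = 0.1391
L = ρ/(1−ρ) = 0.1391/0.8609 = 0.1616

Final: 0.1616


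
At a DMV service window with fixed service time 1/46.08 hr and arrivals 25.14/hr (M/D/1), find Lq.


ρ = 25.14/46.08 = 0.5456
M/D/1: Lq = ρ²/(2(1−ρ)) = 0.2976/(2·0.4544) = 0.32750

Final: 0.32750


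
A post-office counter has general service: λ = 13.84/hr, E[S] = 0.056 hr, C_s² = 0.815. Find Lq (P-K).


ρ = λ·E[S] = 13.84·0.056 = 0.7750
Lq = ρ²(1+C_s²)/(2(1−ρ)) = 0.6007·(1+0.815)/(2·0.2250)
= 0.6007·1.8150/0.4499 = 2.42320

Final: 2.42320


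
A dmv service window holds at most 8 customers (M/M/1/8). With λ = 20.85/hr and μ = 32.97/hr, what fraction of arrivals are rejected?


ρ = λ/μ = 20.85/32.97 = 0.6324
P_K = (1−ρ)ρ^K/(1−ρ^(K+1)) = (0.3676·0.025580)/(1 − 0.016176)
= 0.009403/0.983824 = 0.009558

Final: 0.009558


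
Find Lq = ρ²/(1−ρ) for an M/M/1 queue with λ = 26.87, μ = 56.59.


ρ = 26.87/56.59 = 0.4748
Lq = ρ²/(1−ρ) = 0.2255/0.5252 = 0.4293

Final: 0.4293


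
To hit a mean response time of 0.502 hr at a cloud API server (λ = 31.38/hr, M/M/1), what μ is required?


W = 1/(μ−λ) ⇒ μ − λ = 1/W = 1/0.502 = 1.9920
μ = λ + 1/W = 31.38 + 1.9920 = 33.3720 per hr

Final: 33.3720 /hr


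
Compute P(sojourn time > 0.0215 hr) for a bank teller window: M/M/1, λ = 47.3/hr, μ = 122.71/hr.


W ~ Exponential(μ−λ) for M/M/1.
μ − λ = 122.71 − 47.3 = 75.4100
P(W > t) = e^{−(μ−λ)t} = e^{−1.6213} = 0.197639

Final: 0.197639


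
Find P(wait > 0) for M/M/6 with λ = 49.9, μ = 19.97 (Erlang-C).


a = λ/μ = 2.4987; ρ = a/6 = 0.4165
P₀ = 0.081724 (from M/M/c formula)
C(c,a) = [a^c/(c!(1−ρ))]·P₀ = [243.40802/(720·0.5835)]·0.081724
= 0.57934·0.081724 = 0.047346

Final: 0.047346


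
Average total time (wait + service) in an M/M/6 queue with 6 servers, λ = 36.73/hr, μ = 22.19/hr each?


a = 1.6553; ρ = 0.2759; P₀ = 0.190956
Lq = P₀·a^c·ρ/(c!(1−ρ)²) = 0.002870
Wq = Lq/λ = 0.002870/36.73 = 0.00007814 hr
W = Wq + 1/μ = 0.00007814 + 0.04507 = 0.04514 hr

Final: 0.04514 hr


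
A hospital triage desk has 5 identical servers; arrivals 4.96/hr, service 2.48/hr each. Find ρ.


ρ = λ/(cμ) = 4.96/(5·2.48) = 4.96/12.40 = 0.4000

Final: 0.4000


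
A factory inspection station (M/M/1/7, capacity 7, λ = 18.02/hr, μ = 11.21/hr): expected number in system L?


ρ = 18.02/11.21 = 1.6075
L = ρ[1 − (K+1)ρ^K + Kρ^(K+1)] / [(1−ρ)(1−ρ^(K+1))]
Numerator: 1.6075·(1 − 8·27.736025 + 7·44.585474) = 146.619661
Denominator: (-0.6075)·(-43.585474) = 26.477884
L = 146.619661/26.477884 = 5.5374

Final: 5.5374


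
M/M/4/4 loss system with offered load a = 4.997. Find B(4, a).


B(c,a) = (a^c/c!) / Σ_{k=0}^{c} a^k/k!
a^4/4! = 25.979223
Σ terms (k=0..4): 1.00000 + 4.99700 + 12.48500 + 20.79586 + 25.97922 = 65.257083
B = 25.979223/65.257083 = 0.398106

Final: 0.398106


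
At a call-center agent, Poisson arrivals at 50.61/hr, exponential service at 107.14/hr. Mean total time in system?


W = 1/(μ−λ) = 1/(107.14 − 50.61) = 1/56.53 = 0.01769 hr

Final: 0.01769 hr


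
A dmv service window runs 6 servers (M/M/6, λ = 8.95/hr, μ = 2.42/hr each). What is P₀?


a = λ/μ = 8.95/2.42 = 3.6983; ρ = a/c = 0.6164
Σ_{k=0}^{5} a^k/k! (terms k=0..5) = 1.00000 + 3.69835 + 6.83889 + 8.43086 + 7.79506 + 5.76577 = 33.52892
Tail: a^6/(6!(1−ρ)) = 2558.85700/(720·0.3836) = 9.26456
P₀ = 1/(33.52892 + 9.26456) = 1/42.79348 = 0.023368

Final: 0.023368


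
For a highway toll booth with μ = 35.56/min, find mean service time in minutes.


Mean service time = 1/μ = 1/35.56 minute = 0.02812 minute
In minutes: 0.02812 × 1 = 0.02812 min

Final: 0.02812 min


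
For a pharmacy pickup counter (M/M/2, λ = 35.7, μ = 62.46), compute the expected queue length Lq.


a = λ/μ = 0.5716; ρ = a/2 = 0.2858
P₀ = 0.555473
Lq = P₀·a^c·ρ / (c!·(1−ρ)²) = 0.555473·0.32669·0.2858/(2·0.51011)
= 0.05083

Final: 0.05083


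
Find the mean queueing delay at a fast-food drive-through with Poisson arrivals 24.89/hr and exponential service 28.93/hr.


ρ = 24.89/28.93 = 0.8604
Wq = ρ/(μ−λ) = 0.8604/(28.93 − 24.89) = 0.8604/4.04 = 0.2130 hr

Final: 0.2130 hr


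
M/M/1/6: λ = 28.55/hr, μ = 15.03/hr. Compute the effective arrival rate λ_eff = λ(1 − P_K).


ρ = 1.8995; P_K = (1−ρ)ρ^6/(1−ρ^7) = 0.478922
λ_eff = λ(1 − P_K) = 28.55·(1 − 0.478922) = 28.55·0.521078 = 14.8768 /hr

Final: 14.8768 /hr


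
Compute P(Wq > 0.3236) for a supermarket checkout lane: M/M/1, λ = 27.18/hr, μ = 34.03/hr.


ρ = 27.18/34.03 = 0.7987
P(Wq > t) = ρ·e^{−(μ−λ)t} = 0.7987·e^{−2.2167}
= 0.7987·0.108972 = 0.087037

Final: 0.087037


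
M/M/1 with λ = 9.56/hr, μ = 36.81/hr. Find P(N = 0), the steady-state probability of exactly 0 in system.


ρ = 9.56/36.81 = 0.2597
P_n = (1−ρ)·ρ^n = (1 − 0.2597)·0.2597^0 = 0.7403·1.000000 = 0.740288

Final: 0.740288


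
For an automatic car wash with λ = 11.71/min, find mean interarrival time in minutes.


Mean interarrival time = 1/λ = 1/11.71 minute = 0.08540 minute
In minutes: 0.08540 × 1 = 0.08540 min

Final: 0.08540 min


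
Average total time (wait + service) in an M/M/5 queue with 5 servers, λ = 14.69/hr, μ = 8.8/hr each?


a = 1.6693; ρ = 0.3339; P₀ = 0.187841
Lq = P₀·a^c·ρ/(c!(1−ρ)²) = 0.01527
Wq = Lq/λ = 0.01527/14.69 = 0.001039 hr
W = Wq + 1/μ = 0.001039 + 0.11364 = 0.11468 hr

Final: 0.11468 hr


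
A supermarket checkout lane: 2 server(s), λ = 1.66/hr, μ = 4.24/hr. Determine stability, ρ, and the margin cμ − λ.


Total capacity cμ = 2·4.24 = 8.48/hr
ρ = λ/(cμ) = 1.66/8.48 = 0.1958
Stable ⇔ ρ < 1: YES
Spare capacity = cμ − λ = 8.48 − 1.66 = 6.82/hr

Final: ρ = 0.1958; stable; margin = 6.82/hr


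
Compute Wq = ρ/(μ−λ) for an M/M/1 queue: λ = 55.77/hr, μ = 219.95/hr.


ρ = 55.77/219.95 = 0.2536
Wq = ρ/(μ−λ) = 0.2536/(219.95 − 55.77) = 0.2536/164.18 = 0.001544 hr

Final: 0.001544 hr


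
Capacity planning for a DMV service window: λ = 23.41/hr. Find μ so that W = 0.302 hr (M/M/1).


W = 1/(μ−λ) ⇒ μ − λ = 1/W = 1/0.302 = 3.3113
μ = λ + 1/W = 23.41 + 3.3113 = 26.7213 per hr

Final: 26.7213 /hr


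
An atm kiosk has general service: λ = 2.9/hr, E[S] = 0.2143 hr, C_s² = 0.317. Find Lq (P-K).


ρ = λ·E[S] = 2.9·0.2143 = 0.6215
Lq = ρ²(1+C_s²)/(2(1−ρ)) = 0.3862·(1+0.317)/(2·0.3785)
= 0.3862·1.3170/0.7571 = 0.67189

Final: 0.67189


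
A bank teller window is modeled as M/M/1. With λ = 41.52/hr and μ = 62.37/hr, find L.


ρ = λ/μ = 41.52/62.37 = 0.6657
L = ρ/(1−ρ) = 0.6657/(1 − 0.6657) = 0.6657/0.3343 = 1.9914

Final: 1.9914


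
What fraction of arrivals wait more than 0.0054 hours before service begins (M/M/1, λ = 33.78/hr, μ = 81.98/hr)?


ρ = 33.78/81.98 = 0.4121
P(Wq > t) = ρ·e^{−(μ−λ)t} = 0.4121·e^{−0.2603}
= 0.4121·0.770836 = 0.317624

Final: 0.317624


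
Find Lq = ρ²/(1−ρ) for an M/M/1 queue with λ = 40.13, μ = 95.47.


ρ = 40.13/95.47 = 0.4203
Lq = ρ²/(1−ρ) = 0.1767/0.5797 = 0.3048

Final: 0.3048


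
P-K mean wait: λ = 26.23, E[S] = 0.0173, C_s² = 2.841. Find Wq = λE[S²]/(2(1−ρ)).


ρ = λ·E[S] = 26.23·0.0173 = 0.4538
E[S²] = E[S]²(1+C_s²) = 0.0173²·(1+2.841) = 0.001150
Wq = λ·E[S²]/(2(1−ρ)) = 26.23·0.001150/(2·0.5462) = 0.02760 hr

Final: 0.02760 hr


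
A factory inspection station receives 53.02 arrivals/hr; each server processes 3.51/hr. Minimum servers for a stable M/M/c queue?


Stability requires cμ > λ ⇔ c > λ/μ.
λ/μ = 53.02/3.51 = 15.1054
Minimum integer c = ⌊15.1054⌋ + 1 = 16
Check: 16·3.51 = 56.16 > 53.02, while 15·3.51 = 52.65 ≤ 53.02

Final: 16 servers


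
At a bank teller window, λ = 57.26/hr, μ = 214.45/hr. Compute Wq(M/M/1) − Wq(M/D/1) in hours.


ρ = 57.26/214.45 = 0.2670
Wq(M/M/1) = ρ/(μ−λ) = 0.2670/157.19 = 0.001699 hr
Wq(M/D/1) = ρ/(2(μ−λ)) = 0.0008493 hr
Savings = 0.001699 − 0.0008493 = 0.0008493 hr

Final: 0.0008493 hr


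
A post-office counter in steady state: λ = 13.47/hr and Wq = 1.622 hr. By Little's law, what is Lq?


Lq = λWq = 13.47·1.622 = 21.8483

Final: 21.8483


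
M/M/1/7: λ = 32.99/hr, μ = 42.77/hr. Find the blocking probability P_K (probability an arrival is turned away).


ρ = λ/μ = 32.99/42.77 = 0.7713
P_K = (1−ρ)ρ^K/(1−ρ^(K+1)) = (0.2287·0.162443)/(1 − 0.125298)
= 0.037145/0.874702 = 0.042466

Final: 0.042466


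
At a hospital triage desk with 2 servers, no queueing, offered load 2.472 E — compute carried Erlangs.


B(2,2.472) = 0.468088 (Erlang-B)
Carried load = a(1 − B) = 2.472·(1 − 0.468088) = 2.472·0.531912 = 1.3149 E

Final: 1.3149 Erlangs


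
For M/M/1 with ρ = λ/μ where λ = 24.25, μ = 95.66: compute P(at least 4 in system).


ρ = 24.25/95.66 = 0.2535
P(N ≥ n) = ρ^n = 0.2535^4 = 0.004130

Final: 0.004130


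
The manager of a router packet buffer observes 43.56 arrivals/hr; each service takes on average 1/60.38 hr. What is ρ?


ρ = λ/μ = 43.56/60.38 = 0.7214

Final: 0.7214


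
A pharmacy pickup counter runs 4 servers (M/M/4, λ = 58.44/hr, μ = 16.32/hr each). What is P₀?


a = λ/μ = 58.44/16.32 = 3.5809; ρ = a/c = 0.8952
Σ_{k=0}^{3} a^k/k! (terms k=0..3) = 1.00000 + 3.58088 + 6.41136 + 7.65277 = 18.64502
Tail: a^4/(4!(1−ρ)) = 164.42211/(24·0.1048) = 65.38423
P₀ = 1/(18.64502 + 65.38423) = 1/84.02925 = 0.011901

Final: 0.011901


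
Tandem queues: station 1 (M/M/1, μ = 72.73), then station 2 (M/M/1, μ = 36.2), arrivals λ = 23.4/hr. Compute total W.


Each node sees arrival rate λ = 23.4/hr (tandem ⇒ throughput preserved).
W₁ = 1/(μ₁−λ) = 1/(72.73−23.4) = 0.02027 hr
W₂ = 1/(μ₂−λ) = 1/(36.2−23.4) = 0.07812 hr
W_total = W₁ + W₂ = 0.02027 + 0.07812 = 0.09840 hr

Final: 0.09840 hr


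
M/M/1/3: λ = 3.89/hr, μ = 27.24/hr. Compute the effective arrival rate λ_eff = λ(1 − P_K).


ρ = 0.1428; P_K = (1−ρ)ρ^3/(1−ρ^4) = 0.002497
λ_eff = λ(1 − P_K) = 3.89·(1 − 0.002497) = 3.89·0.997503 = 3.8803 /hr

Final: 3.8803 /hr


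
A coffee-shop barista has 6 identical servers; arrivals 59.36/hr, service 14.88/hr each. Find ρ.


ρ = λ/(cμ) = 59.36/(6·14.88) = 59.36/89.28 = 0.6649

Final: 0.6649


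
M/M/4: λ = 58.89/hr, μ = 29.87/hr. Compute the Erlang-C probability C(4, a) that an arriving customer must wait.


a = λ/μ = 1.9715; ρ = a/4 = 0.4929
P₀ = 0.134523 (from M/M/c formula)
C(c,a) = [a^c/(c!(1−ρ))]·P₀ = [15.10864/(24·0.5071)]·0.134523
= 1.24139·0.134523 = 0.166996

Final: 0.166996


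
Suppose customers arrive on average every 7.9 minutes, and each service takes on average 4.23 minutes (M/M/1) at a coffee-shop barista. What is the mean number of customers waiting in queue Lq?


λ = 60/7.9 = 7.5949 /hr
μ = 60/4.23 = 14.1844 /hr
ρ = λ/μ = 7.5949/14.1844 = 0.5354
Lq = ρ²/(1−ρ) = 0.2867/0.4646 = 0.6171

Final: 0.6171


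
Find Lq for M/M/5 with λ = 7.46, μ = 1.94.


a = λ/μ = 3.8454; ρ = a/5 = 0.7691
P₀ = 0.016349
Lq = P₀·a^c·ρ / (c!·(1−ρ)²) = 0.016349·840.78603·0.7691/(120·0.05333)
= 1.65197

Final: 1.65197


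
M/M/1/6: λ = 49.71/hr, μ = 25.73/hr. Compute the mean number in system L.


ρ = 49.71/25.73 = 1.9320
L = ρ[1 − (K+1)ρ^K + Kρ^(K+1)] / [(1−ρ)(1−ρ^(K+1))]
Numerator: 1.9320·(1 − 7·52.002457 + 6·100.468019) = 463.272695
Denominator: (-0.9320)·(-99.468019) = 92.702802
L = 463.272695/92.702802 = 4.9974

Final: 4.9974


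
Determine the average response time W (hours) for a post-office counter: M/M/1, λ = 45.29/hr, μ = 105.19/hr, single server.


W = 1/(μ−λ) = 1/(105.19 − 45.29) = 1/59.90 = 0.01669 hr

Final: 0.01669 hr


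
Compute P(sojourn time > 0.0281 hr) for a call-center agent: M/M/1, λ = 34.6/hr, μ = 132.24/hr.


W ~ Exponential(μ−λ) for M/M/1.
μ − λ = 132.24 − 34.6 = 97.6400
P(W > t) = e^{−(μ−λ)t} = e^{−2.7437} = 0.064333

Final: 0.064333


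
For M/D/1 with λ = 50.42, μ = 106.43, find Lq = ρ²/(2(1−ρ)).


ρ = 50.42/106.43 = 0.4737
M/D/1: Lq = ρ²/(2(1−ρ)) = 0.2244/(2·0.5263) = 0.21323

Final: 0.21323


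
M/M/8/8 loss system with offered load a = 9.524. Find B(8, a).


B(c,a) = (a^c/c!) / Σ_{k=0}^{c} a^k/k!
a^8/8! = 1678.937659
Σ terms (k=0..8): 1.00000 + 9.52400 + 45.35329 + 143.98157 + 342.82012 + 653.00377 + 1036.53465 + 1410.27943 + 1678.93766 = 5321.434485
B = 1678.937659/5321.434485 = 0.315505

Final: 0.315505


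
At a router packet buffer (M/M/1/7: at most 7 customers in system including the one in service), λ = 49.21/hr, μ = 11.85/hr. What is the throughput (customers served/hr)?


ρ = 4.1527; P_K = (1−ρ)ρ^7/(1−ρ^8) = 0.759204
λ_eff = λ(1 − P_K) = 49.21·(1 − 0.759204) = 49.21·0.240796 = 11.8496 /hr

Final: 11.8496 /hr


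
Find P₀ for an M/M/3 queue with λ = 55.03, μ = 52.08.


a = λ/μ = 55.03/52.08 = 1.0566; ρ = a/c = 0.3522
Σ_{k=0}^{2} a^k/k! (terms k=0..2) = 1.00000 + 1.05664 + 0.55825 = 2.61489
Tail: a^3/(3!(1−ρ)) = 1.17974/(6·0.6478) = 0.30353
P₀ = 1/(2.61489 + 0.30353) = 1/2.91842 = 0.342651

Final: 0.342651


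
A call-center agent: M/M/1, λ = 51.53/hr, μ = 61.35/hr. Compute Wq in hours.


ρ = 51.53/61.35 = 0.8399
Wq = ρ/(μ−λ) = 0.8399/(61.35 − 51.53) = 0.8399/9.82 = 0.08553 hr

Final: 0.08553 hr


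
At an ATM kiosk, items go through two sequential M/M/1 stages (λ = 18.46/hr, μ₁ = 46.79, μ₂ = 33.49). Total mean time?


Each node sees arrival rate λ = 18.46/hr (tandem ⇒ throughput preserved).
W₁ = 1/(μ₁−λ) = 1/(46.79−18.46) = 0.03530 hr
W₂ = 1/(μ₂−λ) = 1/(33.49−18.46) = 0.06653 hr
W_total = W₁ + W₂ = 0.03530 + 0.06653 = 0.10183 hr

Final: 0.10183 hr


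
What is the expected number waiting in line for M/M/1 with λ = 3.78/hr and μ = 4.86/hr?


ρ = 3.78/4.86 = 0.7778
Lq = ρ²/(1−ρ) = 0.6049/0.2222 = 2.7222

Final: 2.7222


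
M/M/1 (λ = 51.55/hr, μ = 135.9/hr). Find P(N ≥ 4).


ρ = 51.55/135.9 = 0.3793
P(N ≥ n) = ρ^n = 0.3793^4 = 0.020703

Final: 0.020703


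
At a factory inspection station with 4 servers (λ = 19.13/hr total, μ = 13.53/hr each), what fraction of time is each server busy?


ρ = λ/(cμ) = 19.13/(4·13.53) = 19.13/54.12 = 0.3535

Final: 0.3535


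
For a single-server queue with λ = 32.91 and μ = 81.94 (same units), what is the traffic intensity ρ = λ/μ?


ρ = λ/μ = 32.91/81.94 = 0.4016

Final: 0.4016


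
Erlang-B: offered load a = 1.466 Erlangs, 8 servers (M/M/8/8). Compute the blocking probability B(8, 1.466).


B(c,a) = (a^c/c!) / Σ_{k=0}^{c} a^k/k!
a^8/8! = 0.0005291
Σ terms (k=0..8): 1.00000 + 1.46600 + 1.07458 + 0.52511 + 0.19245 + 0.05643 + 0.01379 + 0.002887 + 0.0005291 = 4.331772
B = 0.0005291/4.331772 = 0.0001221

Final: 0.0001221


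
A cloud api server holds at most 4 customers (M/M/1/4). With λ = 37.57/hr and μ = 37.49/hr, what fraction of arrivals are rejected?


ρ = λ/μ = 37.57/37.49 = 1.0021
P_K = (1−ρ)ρ^K/(1−ρ^(K+1)) = (-0.002134·1.008563)/(1 − 1.010715)
= -0.002152/-0.010715 = 0.200854

Final: 0.200854


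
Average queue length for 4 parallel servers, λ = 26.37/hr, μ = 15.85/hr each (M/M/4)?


a = λ/μ = 1.6637; ρ = a/4 = 0.4159
P₀ = 0.186504
Lq = P₀·a^c·ρ / (c!·(1−ρ)²) = 0.186504·7.66167·0.4159/(24·0.34114)
= 0.07259

Final: 0.07259


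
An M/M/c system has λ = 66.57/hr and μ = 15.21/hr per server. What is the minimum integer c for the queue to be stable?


Stability requires cμ > λ ⇔ c > λ/μ.
λ/μ = 66.57/15.21 = 4.3767
Minimum integer c = ⌊4.3767⌋ + 1 = 5
Check: 5·15.21 = 76.05 > 66.57, while 4·15.21 = 60.84 ≤ 66.57

Final: 5 servers


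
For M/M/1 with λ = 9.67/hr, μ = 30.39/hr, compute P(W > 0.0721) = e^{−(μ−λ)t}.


W ~ Exponential(μ−λ) for M/M/1.
μ − λ = 30.39 − 9.67 = 20.7200
P(W > t) = e^{−(μ−λ)t} = e^{−1.4939} = 0.224493

Final: 0.224493


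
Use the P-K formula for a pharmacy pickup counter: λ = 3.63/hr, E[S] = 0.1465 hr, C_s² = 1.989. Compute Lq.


ρ = λ·E[S] = 3.63·0.1465 = 0.5318
Lq = ρ²(1+C_s²)/(2(1−ρ)) = 0.2828·(1+1.989)/(2·0.4682)
= 0.2828·2.9890/0.9364 = 0.90271

Final: 0.90271


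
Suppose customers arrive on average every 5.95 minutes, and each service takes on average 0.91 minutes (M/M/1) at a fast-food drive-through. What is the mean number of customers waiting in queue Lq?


λ = 60/5.95 = 10.0840 /hr
μ = 60/0.91 = 65.9341 /hr
ρ = λ/μ = 10.0840/65.9341 = 0.1529
Lq = ρ²/(1−ρ) = 0.02339/0.8471 = 0.02761

Final: 0.02761


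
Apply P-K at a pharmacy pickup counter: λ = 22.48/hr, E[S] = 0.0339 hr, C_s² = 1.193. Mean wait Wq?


ρ = λ·E[S] = 22.48·0.0339 = 0.7621
E[S²] = E[S]²(1+C_s²) = 0.0339²·(1+1.193) = 0.002520
Wq = λ·E[S²]/(2(1−ρ)) = 22.48·0.002520/(2·0.2379) = 0.11906 hr

Final: 0.11906 hr


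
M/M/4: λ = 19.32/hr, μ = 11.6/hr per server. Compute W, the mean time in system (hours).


a = 1.6655; ρ = 0.4164; P₀ = 0.186155
Lq = P₀·a^c·ρ/(c!(1−ρ)²) = 0.07296
Wq = Lq/λ = 0.07296/19.32 = 0.003776 hr
W = Wq + 1/μ = 0.003776 + 0.08621 = 0.08998 hr

Final: 0.08998 hr


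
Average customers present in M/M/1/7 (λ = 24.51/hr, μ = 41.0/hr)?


ρ = 24.51/41.0 = 0.5978
L = ρ[1 − (K+1)ρ^K + Kρ^(K+1)] / [(1−ρ)(1−ρ^(K+1))]
Numerator: 0.5978·(1 − 8·0.027285 + 7·0.016311) = 0.535573
Denominator: (0.4022)·(0.983689) = 0.395635
L = 0.535573/0.395635 = 1.3537

Final: 1.3537


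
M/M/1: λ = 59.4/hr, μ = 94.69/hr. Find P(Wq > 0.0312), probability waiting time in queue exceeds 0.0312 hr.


ρ = 59.4/94.69 = 0.6273
P(Wq > t) = ρ·e^{−(μ−λ)t} = 0.6273·e^{−1.1010}
= 0.6273·0.332522 = 0.208595

Final: 0.208595


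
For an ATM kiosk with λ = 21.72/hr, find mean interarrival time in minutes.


Mean interarrival time = 1/λ = 1/21.72 hour = 0.04604 hour
In minutes: 0.04604 × 60 = 2.7624 min

Final: 2.7624 min


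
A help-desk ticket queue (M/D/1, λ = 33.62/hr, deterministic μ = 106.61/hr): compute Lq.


ρ = 33.62/106.61 = 0.3154
M/D/1: Lq = ρ²/(2(1−ρ)) = 0.09945/(2·0.6846) = 0.07263

Final: 0.07263


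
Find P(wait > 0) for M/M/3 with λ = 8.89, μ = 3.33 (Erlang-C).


a = λ/μ = 2.6697; ρ = a/3 = 0.8899
P₀ = 0.027752 (from M/M/c formula)
C(c,a) = [a^c/(c!(1−ρ))]·P₀ = [19.02710/(6·0.1101)]·0.027752
= 28.80011·0.027752 = 0.799263

Final: 0.799263


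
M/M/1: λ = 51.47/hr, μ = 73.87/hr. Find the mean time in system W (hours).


W = 1/(μ−λ) = 1/(73.87 − 51.47) = 1/22.40 = 0.04464 hr

Final: 0.04464 hr


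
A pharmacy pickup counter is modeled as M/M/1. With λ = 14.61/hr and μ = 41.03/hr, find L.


ρ = λ/μ = 14.61/41.03 = 0.3561
L = ρ/(1−ρ) = 0.3561/(1 − 0.3561) = 0.3561/0.6439 = 0.5530

Final: 0.5530


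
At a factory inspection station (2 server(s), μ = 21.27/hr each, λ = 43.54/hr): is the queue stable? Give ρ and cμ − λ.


Total capacity cμ = 2·21.27 = 42.54/hr
ρ = λ/(cμ) = 43.54/42.54 = 1.0235
Stable ⇔ ρ < 1: NO
Spare capacity = cμ − λ = 42.54 − 43.54 = -1.00/hr

Final: ρ = 1.0235; unstable; margin = -1.00/hr


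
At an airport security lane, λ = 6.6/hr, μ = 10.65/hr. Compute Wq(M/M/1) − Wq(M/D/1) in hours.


ρ = 6.6/10.65 = 0.6197
Wq(M/M/1) = ρ/(μ−λ) = 0.6197/4.05 = 0.15302 hr
Wq(M/D/1) = ρ/(2(μ−λ)) = 0.07651 hr
Savings = 0.15302 − 0.07651 = 0.07651 hr

Final: 0.07651 hr


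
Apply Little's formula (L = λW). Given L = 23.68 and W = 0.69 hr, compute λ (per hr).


λ = L/W = 23.68/0.69 = 34.3188 /hr

Final: 34.3188 /hr


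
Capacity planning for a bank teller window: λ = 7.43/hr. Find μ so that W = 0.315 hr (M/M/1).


W = 1/(μ−λ) ⇒ μ − λ = 1/W = 1/0.315 = 3.1746
μ = λ + 1/W = 7.43 + 3.1746 = 10.6046 per hr

Final: 10.6046 /hr


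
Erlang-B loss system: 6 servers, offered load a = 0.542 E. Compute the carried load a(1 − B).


B(6,0.542) = 0.00002048 (Erlang-B)
Carried load = a(1 − B) = 0.542·(1 − 0.00002048) = 0.542·0.999980 = 0.5420 E

Final: 0.5420 Erlangs


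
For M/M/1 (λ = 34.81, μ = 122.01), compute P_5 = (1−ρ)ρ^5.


ρ = 34.81/122.01 = 0.2853
P_n = (1−ρ)·ρ^n = (1 − 0.2853)·0.2853^5 = 0.7147·0.001890 = 0.001351

Final: 0.001351


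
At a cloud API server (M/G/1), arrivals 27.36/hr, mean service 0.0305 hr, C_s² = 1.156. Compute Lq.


ρ = λ·E[S] = 27.36·0.0305 = 0.8345
Lq = ρ²(1+C_s²)/(2(1−ρ)) = 0.6964·(1+1.156)/(2·0.1655)
= 0.6964·2.1560/0.3310 = 4.53524

Final: 4.53524


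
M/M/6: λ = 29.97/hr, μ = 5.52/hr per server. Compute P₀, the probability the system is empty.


a = λ/μ = 29.97/5.52 = 5.4293; ρ = a/c = 0.9049
Σ_{k=0}^{5} a^k/k! (terms k=0..5) = 1.00000 + 5.42935 + 14.73891 + 26.67422 + 36.20591 + 39.31489 = 123.36328
Tail: a^6/(6!(1−ρ)) = 25614.50640/(720·0.09511) = 374.05311
P₀ = 1/(123.36328 + 374.05311) = 1/497.41638 = 0.002010

Final: 0.002010


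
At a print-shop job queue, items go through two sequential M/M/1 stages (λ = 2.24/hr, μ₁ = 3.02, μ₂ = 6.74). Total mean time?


Each node sees arrival rate λ = 2.24/hr (tandem ⇒ throughput preserved).
W₁ = 1/(μ₁−λ) = 1/(3.02−2.24) = 1.28205 hr
W₂ = 1/(μ₂−λ) = 1/(6.74−2.24) = 0.22222 hr
W_total = W₁ + W₂ = 1.28205 + 0.22222 = 1.50427 hr

Final: 1.50427 hr


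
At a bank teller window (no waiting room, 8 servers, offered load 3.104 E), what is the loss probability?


B(c,a) = (a^c/c!) / Σ_{k=0}^{c} a^k/k!
a^8/8! = 0.213724
Σ terms (k=0..8): 1.00000 + 3.10400 + 4.81741 + 4.98441 + 3.86790 + 2.40119 + 1.24222 + 0.55083 + 0.21372 = 22.181694
B = 0.213724/22.181694 = 0.009635

Final: 0.009635


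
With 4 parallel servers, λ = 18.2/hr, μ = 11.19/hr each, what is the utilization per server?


ρ = λ/(cμ) = 18.2/(4·11.19) = 18.2/44.76 = 0.4066

Final: 0.4066


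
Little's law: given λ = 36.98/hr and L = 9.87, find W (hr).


W = L/λ = 9.87/36.98 = 0.2669 hr

Final: 0.2669 hr


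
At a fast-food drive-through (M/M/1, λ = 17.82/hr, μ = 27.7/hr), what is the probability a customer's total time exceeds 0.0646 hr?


W ~ Exponential(μ−λ) for M/M/1.
μ − λ = 27.7 − 17.82 = 9.8800
P(W > t) = e^{−(μ−λ)t} = e^{−0.6382} = 0.528217

Final: 0.528217


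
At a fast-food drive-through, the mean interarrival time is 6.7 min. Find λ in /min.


λ = 1/(interarrival time) in consistent units.
1 minute = 1 min, so λ = 1/6.7 = 0.1493 per minute

Final: 0.1493 /min


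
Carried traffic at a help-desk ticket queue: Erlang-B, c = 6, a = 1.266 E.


B(6,1.266) = 0.001613 (Erlang-B)
Carried load = a(1 − B) = 1.266·(1 − 0.001613) = 1.266·0.998387 = 1.2640 E

Final: 1.2640 Erlangs


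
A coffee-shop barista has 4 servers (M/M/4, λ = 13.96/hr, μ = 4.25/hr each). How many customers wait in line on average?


a = λ/μ = 3.2847; ρ = a/4 = 0.8212
P₀ = 0.023414
Lq = P₀·a^c·ρ / (c!·(1−ρ)²) = 0.023414·116.40884·0.8212/(24·0.03198)
= 2.91632

Final: 2.91632


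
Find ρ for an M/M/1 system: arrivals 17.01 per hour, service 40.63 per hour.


ρ = λ/μ = 17.01/40.63 = 0.4187

Final: 0.4187


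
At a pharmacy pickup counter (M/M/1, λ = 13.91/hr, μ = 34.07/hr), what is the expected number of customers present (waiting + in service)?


ρ = λ/μ = 13.91/34.07 = 0.4083
L = ρ/(1−ρ) = 0.4083/(1 − 0.4083) = 0.4083/0.5917 = 0.6900

Final: 0.6900


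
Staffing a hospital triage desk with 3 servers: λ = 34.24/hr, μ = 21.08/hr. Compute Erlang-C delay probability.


a = λ/μ = 1.6243; ρ = a/3 = 0.5414
P₀ = 0.181786 (from M/M/c formula)
C(c,a) = [a^c/(c!(1−ρ))]·P₀ = [4.28538/(6·0.4586)]·0.181786
= 1.55751·0.181786 = 0.283135

Final: 0.283135


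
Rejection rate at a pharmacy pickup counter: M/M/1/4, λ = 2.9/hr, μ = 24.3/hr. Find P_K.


ρ = λ/μ = 2.9/24.3 = 0.1193
P_K = (1−ρ)ρ^K/(1−ρ^(K+1)) = (0.8807·0.0002028)/(1 − 0.00002421)
= 0.0001786/0.999976 = 0.0001786

Final: 0.0001786


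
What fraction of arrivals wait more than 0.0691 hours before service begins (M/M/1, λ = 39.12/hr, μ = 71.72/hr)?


ρ = 39.12/71.72 = 0.5455
P(Wq > t) = ρ·e^{−(μ−λ)t} = 0.5455·e^{−2.2527}
= 0.5455·0.105119 = 0.057338

Final: 0.057338


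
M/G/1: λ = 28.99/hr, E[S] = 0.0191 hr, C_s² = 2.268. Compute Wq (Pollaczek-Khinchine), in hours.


ρ = λ·E[S] = 28.99·0.0191 = 0.5537
E[S²] = E[S]²(1+C_s²) = 0.0191²·(1+2.268) = 0.001192
Wq = λ·E[S²]/(2(1−ρ)) = 28.99·0.001192/(2·0.4463) = 0.03872 hr

Final: 0.03872 hr


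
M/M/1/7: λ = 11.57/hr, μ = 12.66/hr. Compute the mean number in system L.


ρ = 11.57/12.66 = 0.9139
L = ρ[1 − (K+1)ρ^K + Kρ^(K+1)] / [(1−ρ)(1−ρ^(K+1))]
Numerator: 0.9139·(1 − 8·0.532473 + 7·0.486628) = 0.133990
Denominator: (0.08610)·(0.513372) = 0.044200
L = 0.133990/0.044200 = 3.0314

Final: 3.0314


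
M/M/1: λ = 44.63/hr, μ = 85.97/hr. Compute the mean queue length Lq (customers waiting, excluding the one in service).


ρ = 44.63/85.97 = 0.5191
Lq = ρ²/(1−ρ) = 0.2695/0.4809 = 0.5604

Final: 0.5604


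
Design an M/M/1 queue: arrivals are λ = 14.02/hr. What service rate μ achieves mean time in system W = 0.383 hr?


W = 1/(μ−λ) ⇒ μ − λ = 1/W = 1/0.383 = 2.6110
μ = λ + 1/W = 14.02 + 2.6110 = 16.6310 per hr

Final: 16.6310 /hr


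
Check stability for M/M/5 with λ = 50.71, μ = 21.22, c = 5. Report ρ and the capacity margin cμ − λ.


Total capacity cμ = 5·21.22 = 106.10/hr
ρ = λ/(cμ) = 50.71/106.10 = 0.4779
Stable ⇔ ρ < 1: YES
Spare capacity = cμ − λ = 106.10 − 50.71 = 55.39/hr

Final: ρ = 0.4779; stable; margin = 55.39/hr


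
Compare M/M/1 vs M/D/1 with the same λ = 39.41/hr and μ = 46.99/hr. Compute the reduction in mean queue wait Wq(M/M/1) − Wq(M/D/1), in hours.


ρ = 39.41/46.99 = 0.8387
Wq(M/M/1) = ρ/(μ−λ) = 0.8387/7.58 = 0.11064 hr
Wq(M/D/1) = ρ/(2(μ−λ)) = 0.05532 hr
Savings = 0.11064 − 0.05532 = 0.05532 hr

Final: 0.05532 hr


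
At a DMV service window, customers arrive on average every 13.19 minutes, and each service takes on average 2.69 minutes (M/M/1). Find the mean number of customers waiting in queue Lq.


λ = 60/13.19 = 4.5489 /hr
μ = 60/2.69 = 22.3048 /hr
ρ = λ/μ = 4.5489/22.3048 = 0.2039
Lq = ρ²/(1−ρ) = 0.04159/0.7961 = 0.05225

Final: 0.05225


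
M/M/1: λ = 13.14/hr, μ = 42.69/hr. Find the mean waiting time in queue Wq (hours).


ρ = 13.14/42.69 = 0.3078
Wq = ρ/(μ−λ) = 0.3078/(42.69 − 13.14) = 0.3078/29.55 = 0.01042 hr

Final: 0.01042 hr


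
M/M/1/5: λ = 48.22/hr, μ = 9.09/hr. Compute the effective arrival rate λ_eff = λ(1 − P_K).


ρ = 5.3047; P_K = (1−ρ)ρ^5/(1−ρ^6) = 0.811525
λ_eff = λ(1 − P_K) = 48.22·(1 − 0.811525) = 48.22·0.188475 = 9.0882 /hr

Final: 9.0882 /hr


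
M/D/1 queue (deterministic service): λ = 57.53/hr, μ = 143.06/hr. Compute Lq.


ρ = 57.53/143.06 = 0.4021
M/D/1: Lq = ρ²/(2(1−ρ)) = 0.1617/(2·0.5979) = 0.13525

Final: 0.13525


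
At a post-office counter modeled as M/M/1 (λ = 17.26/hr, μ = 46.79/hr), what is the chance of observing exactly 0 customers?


ρ = 17.26/46.79 = 0.3689
P_n = (1−ρ)·ρ^n = (1 − 0.3689)·0.3689^0 = 0.6311·1.000000 = 0.631118

Final: 0.631118


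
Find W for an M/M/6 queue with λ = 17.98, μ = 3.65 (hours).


a = 4.9260; ρ = 0.8210; P₀ = 0.005062
Lq = P₀·a^c·ρ/(c!(1−ρ)²) = 2.57408
Wq = Lq/λ = 2.57408/17.98 = 0.14316 hr
W = Wq + 1/μ = 0.14316 + 0.27397 = 0.41714 hr

Final: 0.41714 hr


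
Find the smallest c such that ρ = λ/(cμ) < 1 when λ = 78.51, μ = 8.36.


Stability requires cμ > λ ⇔ c > λ/μ.
λ/μ = 78.51/8.36 = 9.3911
Minimum integer c = ⌊9.3911⌋ + 1 = 10
Check: 10·8.36 = 83.60 > 78.51, while 9·8.36 = 75.24 ≤ 78.51

Final: 10 servers


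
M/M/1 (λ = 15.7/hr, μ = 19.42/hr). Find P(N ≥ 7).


ρ = 15.7/19.42 = 0.8084
P(N ≥ n) = ρ^n = 0.8084^7 = 0.225711

Final: 0.225711


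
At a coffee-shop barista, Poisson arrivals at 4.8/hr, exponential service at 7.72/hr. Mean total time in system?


W = 1/(μ−λ) = 1/(7.72 − 4.8) = 1/2.92 = 0.3425 hr

Final: 0.3425 hr


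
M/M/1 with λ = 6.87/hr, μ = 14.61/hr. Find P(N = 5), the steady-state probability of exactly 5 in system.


ρ = 6.87/14.61 = 0.4702
P_n = (1−ρ)·ρ^n = (1 − 0.4702)·0.4702^5 = 0.5298·0.022990 = 0.012179

Final: 0.012179


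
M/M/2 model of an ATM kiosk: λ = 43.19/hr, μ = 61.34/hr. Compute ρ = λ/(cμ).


ρ = λ/(cμ) = 43.19/(2·61.34) = 43.19/122.68 = 0.3521

Final: 0.3521


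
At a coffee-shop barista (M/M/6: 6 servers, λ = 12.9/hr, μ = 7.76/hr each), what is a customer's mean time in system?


a = 1.6624; ρ = 0.2771; P₀ = 0.189599
Lq = P₀·a^c·ρ/(c!(1−ρ)²) = 0.002946
Wq = Lq/λ = 0.002946/12.9 = 0.0002284 hr
W = Wq + 1/μ = 0.0002284 + 0.12887 = 0.12909 hr

Final: 0.12909 hr


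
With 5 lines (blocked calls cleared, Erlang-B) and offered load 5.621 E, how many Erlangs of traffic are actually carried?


B(5,5.621) = 0.333117 (Erlang-B)
Carried load = a(1 − B) = 5.621·(1 − 0.333117) = 5.621·0.666883 = 3.7486 E

Final: 3.7486 Erlangs


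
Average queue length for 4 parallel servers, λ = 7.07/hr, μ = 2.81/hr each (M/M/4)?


a = λ/μ = 2.5160; ρ = a/4 = 0.6290
P₀ = 0.072274
Lq = P₀·a^c·ρ / (c!·(1−ρ)²) = 0.072274·40.07305·0.6290/(24·0.13764)
= 0.55149

Final: 0.55149


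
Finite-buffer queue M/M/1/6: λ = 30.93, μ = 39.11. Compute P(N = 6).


ρ = λ/μ = 30.93/39.11 = 0.7908
P_K = (1−ρ)ρ^K/(1−ρ^(K+1)) = (0.2092·0.244654)/(1 − 0.193484)
= 0.051170/0.806516 = 0.063446

Final: 0.063446


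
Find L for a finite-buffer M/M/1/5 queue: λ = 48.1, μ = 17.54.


ρ = 48.1/17.54 = 2.7423
L = ρ[1 − (K+1)ρ^K + Kρ^(K+1)] / [(1−ρ)(1−ρ^(K+1))]
Numerator: 2.7423·(1 − 6·155.087729 + 5·425.297592) = 3282.431718
Denominator: (-1.7423)·(-424.297592) = 739.255098
L = 3282.431718/739.255098 = 4.4402

Final: 4.4402


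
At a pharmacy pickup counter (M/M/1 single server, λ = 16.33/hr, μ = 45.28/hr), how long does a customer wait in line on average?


ρ = 16.33/45.28 = 0.3606
Wq = ρ/(μ−λ) = 0.3606/(45.28 − 16.33) = 0.3606/28.95 = 0.01246 hr

Final: 0.01246 hr


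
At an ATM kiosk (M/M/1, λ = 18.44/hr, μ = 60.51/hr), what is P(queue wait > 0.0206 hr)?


ρ = 18.44/60.51 = 0.3047
P(Wq > t) = ρ·e^{−(μ−λ)t} = 0.3047·e^{−0.8666}
= 0.3047·0.420361 = 0.128102

Final: 0.128102


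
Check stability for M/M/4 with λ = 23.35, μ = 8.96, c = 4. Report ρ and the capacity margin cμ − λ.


Total capacity cμ = 4·8.96 = 35.84/hr
ρ = λ/(cμ) = 23.35/35.84 = 0.6515
Stable ⇔ ρ < 1: YES
Spare capacity = cμ − λ = 35.84 − 23.35 = 12.49/hr

Final: ρ = 0.6515; stable; margin = 12.49/hr


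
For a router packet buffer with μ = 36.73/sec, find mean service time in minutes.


Mean service time = 1/μ = 1/36.73 second = 0.02723 second
In minutes: 0.02723 × 0.0166667 = 0.0004538 min

Final: 0.0004538 min


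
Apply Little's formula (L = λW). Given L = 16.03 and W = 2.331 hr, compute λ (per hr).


λ = L/W = 16.03/2.331 = 6.8769 /hr

Final: 6.8769 /hr


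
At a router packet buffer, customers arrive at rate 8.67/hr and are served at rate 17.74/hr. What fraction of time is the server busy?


ρ = λ/μ = 8.67/17.74 = 0.4887

Final: 0.4887


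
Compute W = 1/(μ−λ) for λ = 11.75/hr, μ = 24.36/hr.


W = 1/(μ−λ) = 1/(24.36 − 11.75) = 1/12.61 = 0.07930 hr

Final: 0.07930 hr


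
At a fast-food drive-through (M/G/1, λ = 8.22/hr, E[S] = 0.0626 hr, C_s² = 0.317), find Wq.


ρ = λ·E[S] = 8.22·0.0626 = 0.5146
E[S²] = E[S]²(1+C_s²) = 0.0626²·(1+0.317) = 0.005161
Wq = λ·E[S²]/(2(1−ρ)) = 8.22·0.005161/(2·0.4854) = 0.04370 hr

Final: 0.04370 hr


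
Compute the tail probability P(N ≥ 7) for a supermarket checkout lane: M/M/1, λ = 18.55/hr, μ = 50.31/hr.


ρ = 18.55/50.31 = 0.3687
P(N ≥ n) = ρ^n = 0.3687^7 = 0.0009265

Final: 0.0009265


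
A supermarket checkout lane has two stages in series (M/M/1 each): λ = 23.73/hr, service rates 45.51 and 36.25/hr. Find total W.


Each node sees arrival rate λ = 23.73/hr (tandem ⇒ throughput preserved).
W₁ = 1/(μ₁−λ) = 1/(45.51−23.73) = 0.04591 hr
W₂ = 1/(μ₂−λ) = 1/(36.25−23.73) = 0.07987 hr
W_total = W₁ + W₂ = 0.04591 + 0.07987 = 0.12579 hr

Final: 0.12579 hr


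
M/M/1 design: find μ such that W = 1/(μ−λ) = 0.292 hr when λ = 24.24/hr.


W = 1/(μ−λ) ⇒ μ − λ = 1/W = 1/0.292 = 3.4247
μ = λ + 1/W = 24.24 + 3.4247 = 27.6647 per hr

Final: 27.6647 /hr


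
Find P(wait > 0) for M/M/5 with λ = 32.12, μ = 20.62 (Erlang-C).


a = λ/μ = 1.5577; ρ = a/5 = 0.3115
P₀ = 0.210206 (from M/M/c formula)
C(c,a) = [a^c/(c!(1−ρ))]·P₀ = [9.17137/(120·0.6885)]·0.210206
= 0.11101·0.210206 = 0.023336

Final: 0.023336


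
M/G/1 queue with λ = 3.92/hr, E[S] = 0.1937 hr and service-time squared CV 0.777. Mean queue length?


ρ = λ·E[S] = 3.92·0.1937 = 0.7593
Lq = ρ²(1+C_s²)/(2(1−ρ)) = 0.5765·(1+0.777)/(2·0.2407)
= 0.5765·1.7770/0.4814 = 2.12824

Final: 2.12824


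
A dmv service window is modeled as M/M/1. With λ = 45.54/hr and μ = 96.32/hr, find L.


ρ = λ/μ = 45.54/96.32 = 0.4728
L = ρ/(1−ρ) = 0.4728/(1 − 0.4728) = 0.4728/0.5272 = 0.8968

Final: 0.8968


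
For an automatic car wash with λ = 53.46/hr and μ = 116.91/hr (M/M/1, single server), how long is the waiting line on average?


ρ = 53.46/116.91 = 0.4573
Lq = ρ²/(1−ρ) = 0.2091/0.5427 = 0.3853

Final: 0.3853


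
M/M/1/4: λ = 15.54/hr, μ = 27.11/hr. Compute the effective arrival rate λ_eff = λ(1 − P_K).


ρ = 0.5732; P_K = (1−ρ)ρ^4/(1−ρ^5) = 0.049117
λ_eff = λ(1 − P_K) = 15.54·(1 − 0.049117) = 15.54·0.950883 = 14.7767 /hr

Final: 14.7767 /hr


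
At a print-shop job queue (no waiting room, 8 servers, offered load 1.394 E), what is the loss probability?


B(c,a) = (a^c/c!) / Σ_{k=0}^{c} a^k/k!
a^8/8! = 0.0003537
Σ terms (k=0..8): 1.00000 + 1.39400 + 0.97162 + 0.45148 + 0.15734 + 0.04387 + 0.01019 + 0.002030 + 0.0003537 = 4.030878
B = 0.0003537/4.030878 = 0.00008774

Final: 0.00008774


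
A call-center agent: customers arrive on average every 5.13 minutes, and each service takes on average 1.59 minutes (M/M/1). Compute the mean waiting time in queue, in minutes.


λ = 60/5.13 = 11.6959 /hr
μ = 60/1.59 = 37.7358 /hr
ρ = λ/μ = 11.6959/37.7358 = 0.3099
Wq = ρ/(μ−λ) = 0.3099/(37.7358−11.6959) = 0.01190 hr
In minutes: 0.01190·60 = 0.7142 min

Final: 0.7142 min


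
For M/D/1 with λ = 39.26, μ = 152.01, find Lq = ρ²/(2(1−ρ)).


ρ = 39.26/152.01 = 0.2583
M/D/1: Lq = ρ²/(2(1−ρ)) = 0.06670/(2·0.7417) = 0.04497

Final: 0.04497


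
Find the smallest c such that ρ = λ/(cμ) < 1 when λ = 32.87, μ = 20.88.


Stability requires cμ > λ ⇔ c > λ/μ.
λ/μ = 32.87/20.88 = 1.5742
Minimum integer c = ⌊1.5742⌋ + 1 = 2
Check: 2·20.88 = 41.76 > 32.87, while 1·20.88 = 20.88 ≤ 32.87

Final: 2 servers


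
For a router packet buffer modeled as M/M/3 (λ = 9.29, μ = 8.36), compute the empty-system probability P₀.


a = λ/μ = 9.29/8.36 = 1.1112; ρ = a/c = 0.3704
Σ_{k=0}^{2} a^k/k! (terms k=0..2) = 1.00000 + 1.11124 + 0.61743 = 2.72868
Tail: a^3/(3!(1−ρ)) = 1.37223/(6·0.6296) = 0.36326
P₀ = 1/(2.72868 + 0.36326) = 1/3.09194 = 0.323422

Final: 0.323422


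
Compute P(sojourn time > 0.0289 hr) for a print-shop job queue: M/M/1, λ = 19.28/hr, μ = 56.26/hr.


W ~ Exponential(μ−λ) for M/M/1.
μ − λ = 56.26 − 19.28 = 36.9800
P(W > t) = e^{−(μ−λ)t} = e^{−1.0687} = 0.343447

Final: 0.343447


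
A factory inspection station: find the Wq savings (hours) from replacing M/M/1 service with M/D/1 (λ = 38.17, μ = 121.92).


ρ = 38.17/121.92 = 0.3131
Wq(M/M/1) = ρ/(μ−λ) = 0.3131/83.75 = 0.003738 hr
Wq(M/D/1) = ρ/(2(μ−λ)) = 0.001869 hr
Savings = 0.003738 − 0.001869 = 0.001869 hr

Final: 0.001869 hr


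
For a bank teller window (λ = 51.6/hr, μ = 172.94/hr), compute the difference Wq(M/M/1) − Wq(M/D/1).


ρ = 51.6/172.94 = 0.2984
Wq(M/M/1) = ρ/(μ−λ) = 0.2984/121.34 = 0.002459 hr
Wq(M/D/1) = ρ/(2(μ−λ)) = 0.001229 hr
Savings = 0.002459 − 0.001229 = 0.001229 hr

Final: 0.001229 hr


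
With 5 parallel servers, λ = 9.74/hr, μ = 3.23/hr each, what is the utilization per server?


ρ = λ/(cμ) = 9.74/(5·3.23) = 9.74/16.15 = 0.6031

Final: 0.6031


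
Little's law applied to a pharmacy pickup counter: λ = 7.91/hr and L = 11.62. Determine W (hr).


W = L/λ = 11.62/7.91 = 1.4690 hr

Final: 1.4690 hr


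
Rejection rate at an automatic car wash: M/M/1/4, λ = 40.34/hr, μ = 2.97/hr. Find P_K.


ρ = λ/μ = 40.34/2.97 = 13.5825
P_K = (1−ρ)ρ^K/(1−ρ^(K+1)) = (-12.5825·34034.374884)/(1 − 462271.610373)
= -428237.235489/-462270.610373 = 0.926378

Final: 0.926378


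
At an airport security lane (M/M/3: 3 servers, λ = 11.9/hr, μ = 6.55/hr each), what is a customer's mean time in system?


a = 1.8168; ρ = 0.6056; P₀ = 0.142831
Lq = P₀·a^c·ρ/(c!(1−ρ)²) = 0.55577
Wq = Lq/λ = 0.55577/11.9 = 0.04670 hr
W = Wq + 1/μ = 0.04670 + 0.15267 = 0.19938 hr

Final: 0.19938 hr


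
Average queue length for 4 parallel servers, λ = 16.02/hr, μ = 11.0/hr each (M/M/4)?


a = λ/μ = 1.4564; ρ = a/4 = 0.3641
P₀ = 0.231137
Lq = P₀·a^c·ρ / (c!·(1−ρ)²) = 0.231137·4.49862·0.3641/(24·0.40438)
= 0.03901

Final: 0.03901


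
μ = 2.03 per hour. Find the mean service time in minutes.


Mean service time = 1/μ = 1/2.03 hour = 0.49261 hour
In minutes: 0.49261 × 60 = 29.5567 min

Final: 29.5567 min


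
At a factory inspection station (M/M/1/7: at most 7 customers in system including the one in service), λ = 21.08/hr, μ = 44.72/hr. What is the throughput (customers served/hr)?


ρ = 0.4714; P_K = (1−ρ)ρ^7/(1−ρ^8) = 0.002740
λ_eff = λ(1 − P_K) = 21.08·(1 − 0.002740) = 21.08·0.997260 = 21.0222 /hr

Final: 21.0222 /hr
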